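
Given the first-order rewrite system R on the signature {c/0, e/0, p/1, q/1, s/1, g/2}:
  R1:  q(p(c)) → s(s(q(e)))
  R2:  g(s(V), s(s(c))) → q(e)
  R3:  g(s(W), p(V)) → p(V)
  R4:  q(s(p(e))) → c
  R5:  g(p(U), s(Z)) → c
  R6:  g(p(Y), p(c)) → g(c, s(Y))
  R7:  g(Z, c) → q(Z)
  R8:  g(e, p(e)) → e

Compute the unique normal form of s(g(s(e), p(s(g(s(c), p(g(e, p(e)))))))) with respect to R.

1. s(g(s(e), p(s(g(s(c), p(g(e, p(e))))))))  →  s(p(s(g(s(c), p(g(e, p(e)))))))   [R3 at 1]
2. s(p(s(g(s(c), p(g(e, p(e)))))))  →  s(p(s(p(g(e, p(e))))))   [R3 at 1.1.1]
3. s(p(s(p(g(e, p(e))))))  →  s(p(s(p(e))))   [R8 at 1.1.1.1]

s(p(s(p(e))))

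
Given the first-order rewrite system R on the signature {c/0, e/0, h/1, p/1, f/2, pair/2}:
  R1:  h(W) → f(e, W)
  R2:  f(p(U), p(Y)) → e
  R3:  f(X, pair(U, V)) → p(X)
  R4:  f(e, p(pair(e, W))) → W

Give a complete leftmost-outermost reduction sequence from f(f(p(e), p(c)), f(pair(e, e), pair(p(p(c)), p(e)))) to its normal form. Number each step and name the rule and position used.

e

1. f(f(p(e), p(c)), f(pair(e, e), pair(p(p(c)), p(e))))  →  f(e, f(pair(e, e), pair(p(p(c)), p(e))))   [R2 at 1]
2. f(e, f(pair(e, e), pair(p(p(c)), p(e))))  →  f(e, p(pair(e, e)))   [R3 at 2]
3. f(e, p(pair(e, e)))  →  e   [R4 at ε]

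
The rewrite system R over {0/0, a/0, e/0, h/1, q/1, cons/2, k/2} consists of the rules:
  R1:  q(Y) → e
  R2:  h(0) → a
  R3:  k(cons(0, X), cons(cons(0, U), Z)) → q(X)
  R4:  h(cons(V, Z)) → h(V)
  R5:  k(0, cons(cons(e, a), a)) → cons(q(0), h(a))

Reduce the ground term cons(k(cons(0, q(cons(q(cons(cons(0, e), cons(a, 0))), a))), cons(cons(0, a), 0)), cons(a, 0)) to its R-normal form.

cons(e, cons(a, 0))

1. cons(k(cons(0, q(cons(q(cons(cons(0, e), cons(a, 0))), a))), cons(cons(0, a), 0)), cons(a, 0))  →  cons(q(q(cons(q(cons(cons(0, e), cons(a, 0))), a))), cons(a, 0))   [R3 at 1]
2. cons(q(q(cons(q(cons(cons(0, e), cons(a, 0))), a))), cons(a, 0))  →  cons(e, cons(a, 0))   [R1 at 1]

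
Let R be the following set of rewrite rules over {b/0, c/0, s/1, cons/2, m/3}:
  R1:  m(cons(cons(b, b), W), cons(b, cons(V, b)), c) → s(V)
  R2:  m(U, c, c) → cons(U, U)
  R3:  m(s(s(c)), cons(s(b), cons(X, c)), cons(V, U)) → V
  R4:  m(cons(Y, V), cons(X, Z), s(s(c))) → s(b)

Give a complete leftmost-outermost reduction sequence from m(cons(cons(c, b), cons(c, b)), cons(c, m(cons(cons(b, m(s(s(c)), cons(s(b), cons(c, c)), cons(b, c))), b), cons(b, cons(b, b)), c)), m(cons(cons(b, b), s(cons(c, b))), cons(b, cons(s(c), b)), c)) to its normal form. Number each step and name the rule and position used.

1. m(cons(cons(c, b), cons(c, b)), cons(c, m(cons(cons(b, m(s(s(c)), cons(s(b), cons(c, c)), cons(b, c))), b), cons(b, cons(b, b)), c)), m(cons(cons(b, b), s(cons(c, b))), cons(b, cons(s(c), b)), c))  →  m(cons(cons(c, b), cons(c, b)), cons(c, m(cons(cons(b, b), b), cons(b, cons(b, b)), c)), m(cons(cons(b, b), s(cons(c, b))), cons(b, cons(s(c), b)), c))   [R3 at 2.2.1.1.2]
2. m(cons(cons(c, b), cons(c, b)), cons(c, m(cons(cons(b, b), b), cons(b, cons(b, b)), c)), m(cons(cons(b, b), s(cons(c, b))), cons(b, cons(s(c), b)), c))  →  m(cons(cons(c, b), cons(c, b)), cons(c, s(b)), m(cons(cons(b, b), s(cons(c, b))), cons(b, cons(s(c), b)), c))   [R1 at 2.2]
3. m(cons(cons(c, b), cons(c, b)), cons(c, s(b)), m(cons(cons(b, b), s(cons(c, b))), cons(b, cons(s(c), b)), c))  →  m(cons(cons(c, b), cons(c, b)), cons(c, s(b)), s(s(c)))   [R1 at 3]
4. m(cons(cons(c, b), cons(c, b)), cons(c, s(b)), s(s(c)))  →  s(b)   [R4 at ε]

s(b)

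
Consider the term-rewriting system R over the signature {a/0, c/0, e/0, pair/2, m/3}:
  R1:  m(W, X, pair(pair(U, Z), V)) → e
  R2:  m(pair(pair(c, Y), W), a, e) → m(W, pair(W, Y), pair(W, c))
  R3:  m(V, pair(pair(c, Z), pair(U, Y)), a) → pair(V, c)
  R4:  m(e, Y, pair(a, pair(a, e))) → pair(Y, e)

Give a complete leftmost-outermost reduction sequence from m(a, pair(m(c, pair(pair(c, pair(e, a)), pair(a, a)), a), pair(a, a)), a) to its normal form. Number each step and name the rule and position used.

1. m(a, pair(m(c, pair(pair(c, pair(e, a)), pair(a, a)), a), pair(a, a)), a)  →  m(a, pair(pair(c, c), pair(a, a)), a)   [R3 at 2.1]
2. m(a, pair(pair(c, c), pair(a, a)), a)  →  pair(a, c)   [R3 at ε]

pair(a, c)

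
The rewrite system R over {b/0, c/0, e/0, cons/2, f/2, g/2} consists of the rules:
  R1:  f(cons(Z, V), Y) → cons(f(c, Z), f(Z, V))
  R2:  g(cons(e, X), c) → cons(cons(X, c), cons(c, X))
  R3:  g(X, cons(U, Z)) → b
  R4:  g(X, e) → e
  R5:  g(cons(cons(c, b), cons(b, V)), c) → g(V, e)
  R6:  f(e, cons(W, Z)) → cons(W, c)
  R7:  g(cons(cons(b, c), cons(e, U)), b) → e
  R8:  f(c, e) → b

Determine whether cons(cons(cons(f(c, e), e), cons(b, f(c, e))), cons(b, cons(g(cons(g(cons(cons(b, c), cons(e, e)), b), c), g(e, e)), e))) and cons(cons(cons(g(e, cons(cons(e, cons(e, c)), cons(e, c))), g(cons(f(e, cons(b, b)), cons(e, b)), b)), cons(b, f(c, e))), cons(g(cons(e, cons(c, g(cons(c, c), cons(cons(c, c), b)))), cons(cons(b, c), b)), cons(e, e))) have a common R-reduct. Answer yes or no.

Reduce t₁ = cons(cons(cons(f(c, e), e), cons(b, f(c, e))), cons(b, cons(g(cons(g(cons(cons(b, c), cons(e, e)), b), c), g(e, e)), e))):
1. cons(cons(cons(f(c, e), e), cons(b, f(c, e))), cons(b, cons(g(cons(g(cons(cons(b, c), cons(e, e)), b), c), g(e, e)), e)))  →  cons(cons(cons(b, e), cons(b, f(c, e))), cons(b, cons(g(cons(g(cons(cons(b, c), cons(e, e)), b), c), g(e, e)), e)))   [R8 at 1.1.1]
2. cons(cons(cons(b, e), cons(b, f(c, e))), cons(b, cons(g(cons(g(cons(cons(b, c), cons(e, e)), b), c), g(e, e)), e)))  →  cons(cons(cons(b, e), cons(b, b)), cons(b, cons(g(cons(g(cons(cons(b, c), cons(e, e)), b), c), g(e, e)), e)))   [R8 at 1.2.2]
3. cons(cons(cons(b, e), cons(b, b)), cons(b, cons(g(cons(g(cons(cons(b, c), cons(e, e)), b), c), g(e, e)), e)))  →  cons(cons(cons(b, e), cons(b, b)), cons(b, cons(g(cons(e, c), g(e, e)), e)))   [R7 at 2.2.1.1.1]
4. cons(cons(cons(b, e), cons(b, b)), cons(b, cons(g(cons(e, c), g(e, e)), e)))  →  cons(cons(cons(b, e), cons(b, b)), cons(b, cons(g(cons(e, c), e), e)))   [R4 at 2.2.1.2]
5. cons(cons(cons(b, e), cons(b, b)), cons(b, cons(g(cons(e, c), e), e)))  →  cons(cons(cons(b, e), cons(b, b)), cons(b, cons(e, e)))   [R4 at 2.2.1]

Reduce t₂ = cons(cons(cons(g(e, cons(cons(e, cons(e, c)), cons(e, c))), g(cons(f(e, cons(b, b)), cons(e, b)), b)), cons(b, f(c, e))), cons(g(cons(e, cons(c, g(cons(c, c), cons(cons(c, c), b)))), cons(cons(b, c), b)), cons(e, e))):
1. cons(cons(cons(g(e, cons(cons(e, cons(e, c)), cons(e, c))), g(cons(f(e, cons(b, b)), cons(e, b)), b)), cons(b, f(c, e))), cons(g(cons(e, cons(c, g(cons(c, c), cons(cons(c, c), b)))), cons(cons(b, c), b)), cons(e, e)))  →  cons(cons(cons(b, g(cons(f(e, cons(b, b)), cons(e, b)), b)), cons(b, f(c, e))), cons(g(cons(e, cons(c, g(cons(c, c), cons(cons(c, c), b)))), cons(cons(b, c), b)), cons(e, e)))   [R3 at 1.1.1]
2. cons(cons(cons(b, g(cons(f(e, cons(b, b)), cons(e, b)), b)), cons(b, f(c, e))), cons(g(cons(e, cons(c, g(cons(c, c), cons(cons(c, c), b)))), cons(cons(b, c), b)), cons(e, e)))  →  cons(cons(cons(b, g(cons(cons(b, c), cons(e, b)), b)), cons(b, f(c, e))), cons(g(cons(e, cons(c, g(cons(c, c), cons(cons(c, c), b)))), cons(cons(b, c), b)), cons(e, e)))   [R6 at 1.1.2.1.1]
3. cons(cons(cons(b, g(cons(cons(b, c), cons(e, b)), b)), cons(b, f(c, e))), cons(g(cons(e, cons(c, g(cons(c, c), cons(cons(c, c), b)))), cons(cons(b, c), b)), cons(e, e)))  →  cons(cons(cons(b, e), cons(b, f(c, e))), cons(g(cons(e, cons(c, g(cons(c, c), cons(cons(c, c), b)))), cons(cons(b, c), b)), cons(e, e)))   [R7 at 1.1.2]
4. cons(cons(cons(b, e), cons(b, f(c, e))), cons(g(cons(e, cons(c, g(cons(c, c), cons(cons(c, c), b)))), cons(cons(b, c), b)), cons(e, e)))  →  cons(cons(cons(b, e), cons(b, b)), cons(g(cons(e, cons(c, g(cons(c, c), cons(cons(c, c), b)))), cons(cons(b, c), b)), cons(e, e)))   [R8 at 1.2.2]
5. cons(cons(cons(b, e), cons(b, b)), cons(g(cons(e, cons(c, g(cons(c, c), cons(cons(c, c), b)))), cons(cons(b, c), b)), cons(e, e)))  →  cons(cons(cons(b, e), cons(b, b)), cons(b, cons(e, e)))   [R3 at 2.1]

yes — NF(t₁) = cons(cons(cons(b, e), cons(b, b)), cons(b, cons(e, e))), NF(t₂) = cons(cons(cons(b, e), cons(b, b)), cons(b, cons(e, e)))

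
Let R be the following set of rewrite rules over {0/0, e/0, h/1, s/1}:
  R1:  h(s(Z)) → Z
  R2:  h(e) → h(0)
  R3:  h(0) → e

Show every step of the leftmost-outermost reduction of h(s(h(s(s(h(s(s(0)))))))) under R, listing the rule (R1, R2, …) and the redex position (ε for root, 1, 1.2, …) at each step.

s(s(0))

1. h(s(h(s(s(h(s(s(0))))))))  →  h(s(s(h(s(s(0))))))   [R1 at ε]
2. h(s(s(h(s(s(0))))))  →  s(h(s(s(0))))   [R1 at ε]
3. s(h(s(s(0))))  →  s(s(0))   [R1 at 1]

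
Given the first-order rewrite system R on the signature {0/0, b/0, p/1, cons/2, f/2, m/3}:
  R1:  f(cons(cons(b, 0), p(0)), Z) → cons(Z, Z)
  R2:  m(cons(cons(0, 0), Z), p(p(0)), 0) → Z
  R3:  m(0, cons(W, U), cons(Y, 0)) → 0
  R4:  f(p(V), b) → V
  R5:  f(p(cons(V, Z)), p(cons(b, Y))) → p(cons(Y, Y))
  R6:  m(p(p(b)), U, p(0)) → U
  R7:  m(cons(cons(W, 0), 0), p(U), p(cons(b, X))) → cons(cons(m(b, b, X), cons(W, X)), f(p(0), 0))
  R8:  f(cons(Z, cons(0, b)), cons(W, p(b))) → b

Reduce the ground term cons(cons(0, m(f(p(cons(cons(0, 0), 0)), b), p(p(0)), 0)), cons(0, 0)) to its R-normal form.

1. cons(cons(0, m(f(p(cons(cons(0, 0), 0)), b), p(p(0)), 0)), cons(0, 0))  →  cons(cons(0, m(cons(cons(0, 0), 0), p(p(0)), 0)), cons(0, 0))   [R4 at 1.2.1]
2. cons(cons(0, m(cons(cons(0, 0), 0), p(p(0)), 0)), cons(0, 0))  →  cons(cons(0, 0), cons(0, 0))   [R2 at 1.2]

cons(cons(0, 0), cons(0, 0))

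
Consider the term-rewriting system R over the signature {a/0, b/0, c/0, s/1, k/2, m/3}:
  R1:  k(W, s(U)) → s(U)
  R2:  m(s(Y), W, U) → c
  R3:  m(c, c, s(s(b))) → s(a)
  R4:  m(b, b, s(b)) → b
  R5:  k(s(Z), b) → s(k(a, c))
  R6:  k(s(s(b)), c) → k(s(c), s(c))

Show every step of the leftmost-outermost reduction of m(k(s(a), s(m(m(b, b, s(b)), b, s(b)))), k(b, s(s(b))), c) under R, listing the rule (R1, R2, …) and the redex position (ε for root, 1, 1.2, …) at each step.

c

1. m(k(s(a), s(m(m(b, b, s(b)), b, s(b)))), k(b, s(s(b))), c)  →  m(s(m(m(b, b, s(b)), b, s(b))), k(b, s(s(b))), c)   [R1 at 1]
2. m(s(m(m(b, b, s(b)), b, s(b))), k(b, s(s(b))), c)  →  c   [R2 at ε]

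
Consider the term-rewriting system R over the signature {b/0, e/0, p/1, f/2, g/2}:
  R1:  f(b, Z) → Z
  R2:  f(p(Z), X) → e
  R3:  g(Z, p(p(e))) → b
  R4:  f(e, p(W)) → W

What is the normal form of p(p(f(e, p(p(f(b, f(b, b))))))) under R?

1. p(p(f(e, p(p(f(b, f(b, b)))))))  →  p(p(p(f(b, f(b, b)))))   [R4 at 1.1]
2. p(p(p(f(b, f(b, b)))))  →  p(p(p(f(b, b))))   [R1 at 1.1.1]
3. p(p(p(f(b, b))))  →  p(p(p(b)))   [R1 at 1.1.1]

p(p(p(b)))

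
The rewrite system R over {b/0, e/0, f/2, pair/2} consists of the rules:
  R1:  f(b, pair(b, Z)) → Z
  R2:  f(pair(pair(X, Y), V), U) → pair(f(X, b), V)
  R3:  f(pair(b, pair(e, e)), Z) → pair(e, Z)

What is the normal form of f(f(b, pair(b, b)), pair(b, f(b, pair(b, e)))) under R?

e

1. f(f(b, pair(b, b)), pair(b, f(b, pair(b, e))))  →  f(b, pair(b, f(b, pair(b, e))))   [R1 at 1]
2. f(b, pair(b, f(b, pair(b, e))))  →  f(b, pair(b, e))   [R1 at ε]
3. f(b, pair(b, e))  →  e   [R1 at ε]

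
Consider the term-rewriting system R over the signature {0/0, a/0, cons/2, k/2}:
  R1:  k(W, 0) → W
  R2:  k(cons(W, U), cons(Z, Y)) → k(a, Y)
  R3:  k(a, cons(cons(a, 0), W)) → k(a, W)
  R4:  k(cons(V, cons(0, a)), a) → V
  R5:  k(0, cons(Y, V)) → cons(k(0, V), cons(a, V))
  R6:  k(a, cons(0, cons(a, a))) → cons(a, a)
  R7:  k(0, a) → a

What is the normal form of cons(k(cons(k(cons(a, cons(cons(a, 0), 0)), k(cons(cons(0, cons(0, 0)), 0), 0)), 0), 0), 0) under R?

1. cons(k(cons(k(cons(a, cons(cons(a, 0), 0)), k(cons(cons(0, cons(0, 0)), 0), 0)), 0), 0), 0)  →  cons(cons(k(cons(a, cons(cons(a, 0), 0)), k(cons(cons(0, cons(0, 0)), 0), 0)), 0), 0)   [R1 at 1]
2. cons(cons(k(cons(a, cons(cons(a, 0), 0)), k(cons(cons(0, cons(0, 0)), 0), 0)), 0), 0)  →  cons(cons(k(cons(a, cons(cons(a, 0), 0)), cons(cons(0, cons(0, 0)), 0)), 0), 0)   [R1 at 1.1.2]
3. cons(cons(k(cons(a, cons(cons(a, 0), 0)), cons(cons(0, cons(0, 0)), 0)), 0), 0)  →  cons(cons(k(a, 0), 0), 0)   [R2 at 1.1]
4. cons(cons(k(a, 0), 0), 0)  →  cons(cons(a, 0), 0)   [R1 at 1.1]

cons(cons(a, 0), 0)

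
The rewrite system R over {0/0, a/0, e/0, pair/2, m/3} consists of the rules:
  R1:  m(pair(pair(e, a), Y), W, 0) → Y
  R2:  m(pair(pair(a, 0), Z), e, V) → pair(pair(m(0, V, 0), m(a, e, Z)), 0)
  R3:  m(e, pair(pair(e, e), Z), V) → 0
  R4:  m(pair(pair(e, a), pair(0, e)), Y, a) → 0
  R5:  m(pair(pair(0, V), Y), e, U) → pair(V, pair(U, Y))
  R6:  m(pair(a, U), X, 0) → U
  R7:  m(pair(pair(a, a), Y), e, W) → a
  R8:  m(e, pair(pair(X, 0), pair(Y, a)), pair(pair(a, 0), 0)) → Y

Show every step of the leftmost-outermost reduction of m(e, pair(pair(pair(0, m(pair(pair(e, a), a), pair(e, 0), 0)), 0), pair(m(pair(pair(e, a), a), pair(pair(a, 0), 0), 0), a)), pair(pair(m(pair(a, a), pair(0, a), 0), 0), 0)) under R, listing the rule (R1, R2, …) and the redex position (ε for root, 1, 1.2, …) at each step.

a

1. m(e, pair(pair(pair(0, m(pair(pair(e, a), a), pair(e, 0), 0)), 0), pair(m(pair(pair(e, a), a), pair(pair(a, 0), 0), 0), a)), pair(pair(m(pair(a, a), pair(0, a), 0), 0), 0))  →  m(e, pair(pair(pair(0, a), 0), pair(m(pair(pair(e, a), a), pair(pair(a, 0), 0), 0), a)), pair(pair(m(pair(a, a), pair(0, a), 0), 0), 0))   [R1 at 2.1.1.2]
2. m(e, pair(pair(pair(0, a), 0), pair(m(pair(pair(e, a), a), pair(pair(a, 0), 0), 0), a)), pair(pair(m(pair(a, a), pair(0, a), 0), 0), 0))  →  m(e, pair(pair(pair(0, a), 0), pair(a, a)), pair(pair(m(pair(a, a), pair(0, a), 0), 0), 0))   [R1 at 2.2.1]
3. m(e, pair(pair(pair(0, a), 0), pair(a, a)), pair(pair(m(pair(a, a), pair(0, a), 0), 0), 0))  →  m(e, pair(pair(pair(0, a), 0), pair(a, a)), pair(pair(a, 0), 0))   [R6 at 3.1.1]
4. m(e, pair(pair(pair(0, a), 0), pair(a, a)), pair(pair(a, 0), 0))  →  a   [R8 at ε]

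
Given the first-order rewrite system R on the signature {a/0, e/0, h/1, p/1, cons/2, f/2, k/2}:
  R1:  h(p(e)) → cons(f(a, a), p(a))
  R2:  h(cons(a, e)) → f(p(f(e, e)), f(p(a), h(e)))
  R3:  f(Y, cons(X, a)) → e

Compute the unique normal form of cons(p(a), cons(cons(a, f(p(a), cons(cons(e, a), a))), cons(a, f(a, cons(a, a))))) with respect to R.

cons(p(a), cons(cons(a, e), cons(a, e)))

1. cons(p(a), cons(cons(a, f(p(a), cons(cons(e, a), a))), cons(a, f(a, cons(a, a)))))  →  cons(p(a), cons(cons(a, e), cons(a, f(a, cons(a, a)))))   [R3 at 2.1.2]
2. cons(p(a), cons(cons(a, e), cons(a, f(a, cons(a, a)))))  →  cons(p(a), cons(cons(a, e), cons(a, e)))   [R3 at 2.2.2]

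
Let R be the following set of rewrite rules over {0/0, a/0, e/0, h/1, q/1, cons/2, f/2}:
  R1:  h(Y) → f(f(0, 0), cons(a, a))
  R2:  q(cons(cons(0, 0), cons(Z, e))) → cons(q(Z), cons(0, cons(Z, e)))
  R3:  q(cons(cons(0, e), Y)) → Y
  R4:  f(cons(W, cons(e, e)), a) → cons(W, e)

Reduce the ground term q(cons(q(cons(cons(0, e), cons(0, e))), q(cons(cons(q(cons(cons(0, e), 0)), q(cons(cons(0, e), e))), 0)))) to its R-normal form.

0

1. q(cons(q(cons(cons(0, e), cons(0, e))), q(cons(cons(q(cons(cons(0, e), 0)), q(cons(cons(0, e), e))), 0))))  →  q(cons(cons(0, e), q(cons(cons(q(cons(cons(0, e), 0)), q(cons(cons(0, e), e))), 0))))   [R3 at 1.1]
2. q(cons(cons(0, e), q(cons(cons(q(cons(cons(0, e), 0)), q(cons(cons(0, e), e))), 0))))  →  q(cons(cons(q(cons(cons(0, e), 0)), q(cons(cons(0, e), e))), 0))   [R3 at ε]
3. q(cons(cons(q(cons(cons(0, e), 0)), q(cons(cons(0, e), e))), 0))  →  q(cons(cons(0, q(cons(cons(0, e), e))), 0))   [R3 at 1.1.1]
4. q(cons(cons(0, q(cons(cons(0, e), e))), 0))  →  q(cons(cons(0, e), 0))   [R3 at 1.1.2]
5. q(cons(cons(0, e), 0))  →  0   [R3 at ε]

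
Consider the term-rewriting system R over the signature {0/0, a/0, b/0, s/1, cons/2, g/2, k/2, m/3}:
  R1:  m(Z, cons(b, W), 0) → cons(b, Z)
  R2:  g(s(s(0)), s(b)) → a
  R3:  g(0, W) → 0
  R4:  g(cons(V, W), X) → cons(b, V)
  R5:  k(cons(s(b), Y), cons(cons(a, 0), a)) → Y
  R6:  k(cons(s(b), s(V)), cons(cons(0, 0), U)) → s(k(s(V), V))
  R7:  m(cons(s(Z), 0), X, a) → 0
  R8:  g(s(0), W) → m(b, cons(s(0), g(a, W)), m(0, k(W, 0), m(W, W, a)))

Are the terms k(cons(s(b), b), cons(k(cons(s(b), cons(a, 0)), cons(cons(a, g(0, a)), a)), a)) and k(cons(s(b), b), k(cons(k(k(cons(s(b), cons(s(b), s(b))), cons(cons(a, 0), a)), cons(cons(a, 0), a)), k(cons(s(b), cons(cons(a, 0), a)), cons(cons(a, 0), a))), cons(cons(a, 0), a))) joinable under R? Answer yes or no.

Reduce t₁ = k(cons(s(b), b), cons(k(cons(s(b), cons(a, 0)), cons(cons(a, g(0, a)), a)), a)):
1. k(cons(s(b), b), cons(k(cons(s(b), cons(a, 0)), cons(cons(a, g(0, a)), a)), a))  →  k(cons(s(b), b), cons(k(cons(s(b), cons(a, 0)), cons(cons(a, 0), a)), a))   [R3 at 2.1.2.1.2]
2. k(cons(s(b), b), cons(k(cons(s(b), cons(a, 0)), cons(cons(a, 0), a)), a))  →  k(cons(s(b), b), cons(cons(a, 0), a))   [R5 at 2.1]
3. k(cons(s(b), b), cons(cons(a, 0), a))  →  b   [R5 at ε]

Reduce t₂ = k(cons(s(b), b), k(cons(k(k(cons(s(b), cons(s(b), s(b))), cons(cons(a, 0), a)), cons(cons(a, 0), a)), k(cons(s(b), cons(cons(a, 0), a)), cons(cons(a, 0), a))), cons(cons(a, 0), a))):
1. k(cons(s(b), b), k(cons(k(k(cons(s(b), cons(s(b), s(b))), cons(cons(a, 0), a)), cons(cons(a, 0), a)), k(cons(s(b), cons(cons(a, 0), a)), cons(cons(a, 0), a))), cons(cons(a, 0), a)))  →  k(cons(s(b), b), k(cons(k(cons(s(b), s(b)), cons(cons(a, 0), a)), k(cons(s(b), cons(cons(a, 0), a)), cons(cons(a, 0), a))), cons(cons(a, 0), a)))   [R5 at 2.1.1.1]
2. k(cons(s(b), b), k(cons(k(cons(s(b), s(b)), cons(cons(a, 0), a)), k(cons(s(b), cons(cons(a, 0), a)), cons(cons(a, 0), a))), cons(cons(a, 0), a)))  →  k(cons(s(b), b), k(cons(s(b), k(cons(s(b), cons(cons(a, 0), a)), cons(cons(a, 0), a))), cons(cons(a, 0), a)))   [R5 at 2.1.1]
3. k(cons(s(b), b), k(cons(s(b), k(cons(s(b), cons(cons(a, 0), a)), cons(cons(a, 0), a))), cons(cons(a, 0), a)))  →  k(cons(s(b), b), k(cons(s(b), cons(cons(a, 0), a)), cons(cons(a, 0), a)))   [R5 at 2]
4. k(cons(s(b), b), k(cons(s(b), cons(cons(a, 0), a)), cons(cons(a, 0), a)))  →  k(cons(s(b), b), cons(cons(a, 0), a))   [R5 at 2]
5. k(cons(s(b), b), cons(cons(a, 0), a))  →  b   [R5 at ε]

yes — NF(t₁) = b, NF(t₂) = b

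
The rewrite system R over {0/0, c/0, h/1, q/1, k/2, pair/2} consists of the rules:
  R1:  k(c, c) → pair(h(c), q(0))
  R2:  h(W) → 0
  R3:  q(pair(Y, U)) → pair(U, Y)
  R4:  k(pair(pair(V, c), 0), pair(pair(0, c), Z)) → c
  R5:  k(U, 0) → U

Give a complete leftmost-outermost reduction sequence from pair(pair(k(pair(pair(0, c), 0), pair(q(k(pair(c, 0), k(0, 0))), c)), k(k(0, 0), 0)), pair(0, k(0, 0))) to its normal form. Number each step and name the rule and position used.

pair(pair(c, 0), pair(0, 0))

1. pair(pair(k(pair(pair(0, c), 0), pair(q(k(pair(c, 0), k(0, 0))), c)), k(k(0, 0), 0)), pair(0, k(0, 0)))  →  pair(pair(k(pair(pair(0, c), 0), pair(q(k(pair(c, 0), 0)), c)), k(k(0, 0), 0)), pair(0, k(0, 0)))   [R5 at 1.1.2.1.1.2]
2. pair(pair(k(pair(pair(0, c), 0), pair(q(k(pair(c, 0), 0)), c)), k(k(0, 0), 0)), pair(0, k(0, 0)))  →  pair(pair(k(pair(pair(0, c), 0), pair(q(pair(c, 0)), c)), k(k(0, 0), 0)), pair(0, k(0, 0)))   [R5 at 1.1.2.1.1]
3. pair(pair(k(pair(pair(0, c), 0), pair(q(pair(c, 0)), c)), k(k(0, 0), 0)), pair(0, k(0, 0)))  →  pair(pair(k(pair(pair(0, c), 0), pair(pair(0, c), c)), k(k(0, 0), 0)), pair(0, k(0, 0)))   [R3 at 1.1.2.1]
4. pair(pair(k(pair(pair(0, c), 0), pair(pair(0, c), c)), k(k(0, 0), 0)), pair(0, k(0, 0)))  →  pair(pair(c, k(k(0, 0), 0)), pair(0, k(0, 0)))   [R4 at 1.1]
5. pair(pair(c, k(k(0, 0), 0)), pair(0, k(0, 0)))  →  pair(pair(c, k(0, 0)), pair(0, k(0, 0)))   [R5 at 1.2]
6. pair(pair(c, k(0, 0)), pair(0, k(0, 0)))  →  pair(pair(c, 0), pair(0, k(0, 0)))   [R5 at 1.2]
7. pair(pair(c, 0), pair(0, k(0, 0)))  →  pair(pair(c, 0), pair(0, 0))   [R5 at 2.2]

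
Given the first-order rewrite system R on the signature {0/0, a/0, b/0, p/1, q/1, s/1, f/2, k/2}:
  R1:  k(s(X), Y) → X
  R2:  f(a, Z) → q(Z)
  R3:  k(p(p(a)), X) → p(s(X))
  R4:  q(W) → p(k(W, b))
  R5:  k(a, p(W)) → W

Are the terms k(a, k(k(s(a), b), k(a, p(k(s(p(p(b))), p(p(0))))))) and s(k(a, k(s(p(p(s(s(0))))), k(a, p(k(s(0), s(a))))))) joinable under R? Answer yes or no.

Reduce t₁ = k(a, k(k(s(a), b), k(a, p(k(s(p(p(b))), p(p(0))))))):
1. k(a, k(k(s(a), b), k(a, p(k(s(p(p(b))), p(p(0)))))))  →  k(a, k(a, k(a, p(k(s(p(p(b))), p(p(0)))))))   [R1 at 2.1]
2. k(a, k(a, k(a, p(k(s(p(p(b))), p(p(0)))))))  →  k(a, k(a, k(s(p(p(b))), p(p(0)))))   [R5 at 2.2]
3. k(a, k(a, k(s(p(p(b))), p(p(0)))))  →  k(a, k(a, p(p(b))))   [R1 at 2.2]
4. k(a, k(a, p(p(b))))  →  k(a, p(b))   [R5 at 2]
5. k(a, p(b))  →  b   [R5 at ε]

Reduce t₂ = s(k(a, k(s(p(p(s(s(0))))), k(a, p(k(s(0), s(a))))))):
1. s(k(a, k(s(p(p(s(s(0))))), k(a, p(k(s(0), s(a)))))))  →  s(k(a, p(p(s(s(0))))))   [R1 at 1.2]
2. s(k(a, p(p(s(s(0))))))  →  s(p(s(s(0))))   [R5 at 1]

no — NF(t₁) = b, NF(t₂) = s(p(s(s(0))))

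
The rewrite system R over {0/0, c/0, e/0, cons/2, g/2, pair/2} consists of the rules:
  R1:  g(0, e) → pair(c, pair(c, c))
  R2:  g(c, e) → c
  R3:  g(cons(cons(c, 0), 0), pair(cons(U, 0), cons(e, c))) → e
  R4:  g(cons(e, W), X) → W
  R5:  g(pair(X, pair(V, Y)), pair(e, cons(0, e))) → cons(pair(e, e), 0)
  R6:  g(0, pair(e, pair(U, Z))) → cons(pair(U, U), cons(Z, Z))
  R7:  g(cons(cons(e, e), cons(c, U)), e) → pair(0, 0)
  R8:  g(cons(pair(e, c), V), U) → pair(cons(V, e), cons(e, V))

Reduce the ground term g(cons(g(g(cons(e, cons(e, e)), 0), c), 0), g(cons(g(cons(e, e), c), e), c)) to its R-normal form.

0

1. g(cons(g(g(cons(e, cons(e, e)), 0), c), 0), g(cons(g(cons(e, e), c), e), c))  →  g(cons(g(cons(e, e), c), 0), g(cons(g(cons(e, e), c), e), c))   [R4 at 1.1.1]
2. g(cons(g(cons(e, e), c), 0), g(cons(g(cons(e, e), c), e), c))  →  g(cons(e, 0), g(cons(g(cons(e, e), c), e), c))   [R4 at 1.1]
3. g(cons(e, 0), g(cons(g(cons(e, e), c), e), c))  →  0   [R4 at ε]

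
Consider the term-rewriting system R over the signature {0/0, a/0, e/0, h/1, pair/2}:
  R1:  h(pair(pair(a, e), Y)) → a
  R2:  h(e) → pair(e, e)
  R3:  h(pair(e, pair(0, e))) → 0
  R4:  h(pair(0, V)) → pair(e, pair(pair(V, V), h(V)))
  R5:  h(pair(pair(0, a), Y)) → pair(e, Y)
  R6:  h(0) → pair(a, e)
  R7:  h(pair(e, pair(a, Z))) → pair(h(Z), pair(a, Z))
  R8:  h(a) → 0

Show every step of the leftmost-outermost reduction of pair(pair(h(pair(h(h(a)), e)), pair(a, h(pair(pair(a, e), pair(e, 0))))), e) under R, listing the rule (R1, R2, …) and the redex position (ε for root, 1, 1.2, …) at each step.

pair(pair(a, pair(a, a)), e)

1. pair(pair(h(pair(h(h(a)), e)), pair(a, h(pair(pair(a, e), pair(e, 0))))), e)  →  pair(pair(h(pair(h(0), e)), pair(a, h(pair(pair(a, e), pair(e, 0))))), e)   [R8 at 1.1.1.1.1]
2. pair(pair(h(pair(h(0), e)), pair(a, h(pair(pair(a, e), pair(e, 0))))), e)  →  pair(pair(h(pair(pair(a, e), e)), pair(a, h(pair(pair(a, e), pair(e, 0))))), e)   [R6 at 1.1.1.1]
3. pair(pair(h(pair(pair(a, e), e)), pair(a, h(pair(pair(a, e), pair(e, 0))))), e)  →  pair(pair(a, pair(a, h(pair(pair(a, e), pair(e, 0))))), e)   [R1 at 1.1]
4. pair(pair(a, pair(a, h(pair(pair(a, e), pair(e, 0))))), e)  →  pair(pair(a, pair(a, a)), e)   [R1 at 1.2.2]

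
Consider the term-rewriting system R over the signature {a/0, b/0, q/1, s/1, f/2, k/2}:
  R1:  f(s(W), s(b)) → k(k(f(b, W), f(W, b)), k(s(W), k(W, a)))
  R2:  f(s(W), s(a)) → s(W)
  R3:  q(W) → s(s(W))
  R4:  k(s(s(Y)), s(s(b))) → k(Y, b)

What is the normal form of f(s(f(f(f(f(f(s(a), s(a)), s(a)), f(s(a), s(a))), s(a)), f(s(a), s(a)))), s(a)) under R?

1. f(s(f(f(f(f(f(s(a), s(a)), s(a)), f(s(a), s(a))), s(a)), f(s(a), s(a)))), s(a))  →  s(f(f(f(f(f(s(a), s(a)), s(a)), f(s(a), s(a))), s(a)), f(s(a), s(a))))   [R2 at ε]
2. s(f(f(f(f(f(s(a), s(a)), s(a)), f(s(a), s(a))), s(a)), f(s(a), s(a))))  →  s(f(f(f(f(s(a), s(a)), f(s(a), s(a))), s(a)), f(s(a), s(a))))   [R2 at 1.1.1.1.1]
3. s(f(f(f(f(s(a), s(a)), f(s(a), s(a))), s(a)), f(s(a), s(a))))  →  s(f(f(f(s(a), f(s(a), s(a))), s(a)), f(s(a), s(a))))   [R2 at 1.1.1.1]
4. s(f(f(f(s(a), f(s(a), s(a))), s(a)), f(s(a), s(a))))  →  s(f(f(f(s(a), s(a)), s(a)), f(s(a), s(a))))   [R2 at 1.1.1.2]
5. s(f(f(f(s(a), s(a)), s(a)), f(s(a), s(a))))  →  s(f(f(s(a), s(a)), f(s(a), s(a))))   [R2 at 1.1.1]
6. s(f(f(s(a), s(a)), f(s(a), s(a))))  →  s(f(s(a), f(s(a), s(a))))   [R2 at 1.1]
7. s(f(s(a), f(s(a), s(a))))  →  s(f(s(a), s(a)))   [R2 at 1.2]
8. s(f(s(a), s(a)))  →  s(s(a))   [R2 at 1]

s(s(a))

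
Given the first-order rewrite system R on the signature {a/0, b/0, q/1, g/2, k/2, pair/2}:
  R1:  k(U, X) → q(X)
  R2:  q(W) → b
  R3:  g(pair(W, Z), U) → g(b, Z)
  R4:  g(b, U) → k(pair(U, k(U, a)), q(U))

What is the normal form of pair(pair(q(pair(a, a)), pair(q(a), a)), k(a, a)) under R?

pair(pair(b, pair(b, a)), b)

1. pair(pair(q(pair(a, a)), pair(q(a), a)), k(a, a))  →  pair(pair(b, pair(q(a), a)), k(a, a))   [R2 at 1.1]
2. pair(pair(b, pair(q(a), a)), k(a, a))  →  pair(pair(b, pair(b, a)), k(a, a))   [R2 at 1.2.1]
3. pair(pair(b, pair(b, a)), k(a, a))  →  pair(pair(b, pair(b, a)), q(a))   [R1 at 2]
4. pair(pair(b, pair(b, a)), q(a))  →  pair(pair(b, pair(b, a)), b)   [R2 at 2]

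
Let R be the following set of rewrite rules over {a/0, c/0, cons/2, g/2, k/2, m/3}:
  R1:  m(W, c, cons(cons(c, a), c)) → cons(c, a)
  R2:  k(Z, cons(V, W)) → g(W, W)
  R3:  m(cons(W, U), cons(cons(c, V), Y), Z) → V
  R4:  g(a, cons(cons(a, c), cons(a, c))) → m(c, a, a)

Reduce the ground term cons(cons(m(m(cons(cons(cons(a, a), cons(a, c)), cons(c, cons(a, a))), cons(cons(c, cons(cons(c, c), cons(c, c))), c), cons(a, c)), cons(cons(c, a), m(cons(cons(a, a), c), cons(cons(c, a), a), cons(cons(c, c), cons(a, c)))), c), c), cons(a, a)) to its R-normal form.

1. cons(cons(m(m(cons(cons(cons(a, a), cons(a, c)), cons(c, cons(a, a))), cons(cons(c, cons(cons(c, c), cons(c, c))), c), cons(a, c)), cons(cons(c, a), m(cons(cons(a, a), c), cons(cons(c, a), a), cons(cons(c, c), cons(a, c)))), c), c), cons(a, a))  →  cons(cons(m(cons(cons(c, c), cons(c, c)), cons(cons(c, a), m(cons(cons(a, a), c), cons(cons(c, a), a), cons(cons(c, c), cons(a, c)))), c), c), cons(a, a))   [R3 at 1.1.1]
2. cons(cons(m(cons(cons(c, c), cons(c, c)), cons(cons(c, a), m(cons(cons(a, a), c), cons(cons(c, a), a), cons(cons(c, c), cons(a, c)))), c), c), cons(a, a))  →  cons(cons(a, c), cons(a, a))   [R3 at 1.1]

cons(cons(a, c), cons(a, a))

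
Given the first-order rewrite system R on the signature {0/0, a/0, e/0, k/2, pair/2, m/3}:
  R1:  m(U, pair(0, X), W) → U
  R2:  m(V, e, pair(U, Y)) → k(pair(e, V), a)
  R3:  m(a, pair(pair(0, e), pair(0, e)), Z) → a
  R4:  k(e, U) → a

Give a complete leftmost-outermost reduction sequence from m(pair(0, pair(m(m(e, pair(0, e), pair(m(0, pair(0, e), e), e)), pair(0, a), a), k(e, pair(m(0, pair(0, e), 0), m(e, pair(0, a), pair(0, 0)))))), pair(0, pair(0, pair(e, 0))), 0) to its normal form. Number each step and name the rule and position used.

1. m(pair(0, pair(m(m(e, pair(0, e), pair(m(0, pair(0, e), e), e)), pair(0, a), a), k(e, pair(m(0, pair(0, e), 0), m(e, pair(0, a), pair(0, 0)))))), pair(0, pair(0, pair(e, 0))), 0)  →  pair(0, pair(m(m(e, pair(0, e), pair(m(0, pair(0, e), e), e)), pair(0, a), a), k(e, pair(m(0, pair(0, e), 0), m(e, pair(0, a), pair(0, 0))))))   [R1 at ε]
2. pair(0, pair(m(m(e, pair(0, e), pair(m(0, pair(0, e), e), e)), pair(0, a), a), k(e, pair(m(0, pair(0, e), 0), m(e, pair(0, a), pair(0, 0))))))  →  pair(0, pair(m(e, pair(0, e), pair(m(0, pair(0, e), e), e)), k(e, pair(m(0, pair(0, e), 0), m(e, pair(0, a), pair(0, 0))))))   [R1 at 2.1]
3. pair(0, pair(m(e, pair(0, e), pair(m(0, pair(0, e), e), e)), k(e, pair(m(0, pair(0, e), 0), m(e, pair(0, a), pair(0, 0))))))  →  pair(0, pair(e, k(e, pair(m(0, pair(0, e), 0), m(e, pair(0, a), pair(0, 0))))))   [R1 at 2.1]
4. pair(0, pair(e, k(e, pair(m(0, pair(0, e), 0), m(e, pair(0, a), pair(0, 0))))))  →  pair(0, pair(e, a))   [R4 at 2.2]

pair(0, pair(e, a))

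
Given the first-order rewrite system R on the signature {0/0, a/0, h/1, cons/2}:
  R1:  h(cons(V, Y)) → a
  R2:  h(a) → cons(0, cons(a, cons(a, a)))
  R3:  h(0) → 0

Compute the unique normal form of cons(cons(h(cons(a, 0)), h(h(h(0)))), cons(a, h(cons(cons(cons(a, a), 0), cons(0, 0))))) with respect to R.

cons(cons(a, 0), cons(a, a))

1. cons(cons(h(cons(a, 0)), h(h(h(0)))), cons(a, h(cons(cons(cons(a, a), 0), cons(0, 0)))))  →  cons(cons(a, h(h(h(0)))), cons(a, h(cons(cons(cons(a, a), 0), cons(0, 0)))))   [R1 at 1.1]
2. cons(cons(a, h(h(h(0)))), cons(a, h(cons(cons(cons(a, a), 0), cons(0, 0)))))  →  cons(cons(a, h(h(0))), cons(a, h(cons(cons(cons(a, a), 0), cons(0, 0)))))   [R3 at 1.2.1.1]
3. cons(cons(a, h(h(0))), cons(a, h(cons(cons(cons(a, a), 0), cons(0, 0)))))  →  cons(cons(a, h(0)), cons(a, h(cons(cons(cons(a, a), 0), cons(0, 0)))))   [R3 at 1.2.1]
4. cons(cons(a, h(0)), cons(a, h(cons(cons(cons(a, a), 0), cons(0, 0)))))  →  cons(cons(a, 0), cons(a, h(cons(cons(cons(a, a), 0), cons(0, 0)))))   [R3 at 1.2]
5. cons(cons(a, 0), cons(a, h(cons(cons(cons(a, a), 0), cons(0, 0)))))  →  cons(cons(a, 0), cons(a, a))   [R1 at 2.2]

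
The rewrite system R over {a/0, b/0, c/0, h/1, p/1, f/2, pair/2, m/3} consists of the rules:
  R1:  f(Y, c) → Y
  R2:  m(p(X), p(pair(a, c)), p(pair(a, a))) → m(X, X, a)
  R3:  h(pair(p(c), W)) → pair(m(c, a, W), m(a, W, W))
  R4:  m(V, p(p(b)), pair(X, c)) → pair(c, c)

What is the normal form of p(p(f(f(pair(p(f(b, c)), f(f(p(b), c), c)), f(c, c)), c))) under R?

p(p(pair(p(b), p(b))))

1. p(p(f(f(pair(p(f(b, c)), f(f(p(b), c), c)), f(c, c)), c)))  →  p(p(f(pair(p(f(b, c)), f(f(p(b), c), c)), f(c, c))))   [R1 at 1.1]
2. p(p(f(pair(p(f(b, c)), f(f(p(b), c), c)), f(c, c))))  →  p(p(f(pair(p(b), f(f(p(b), c), c)), f(c, c))))   [R1 at 1.1.1.1.1]
3. p(p(f(pair(p(b), f(f(p(b), c), c)), f(c, c))))  →  p(p(f(pair(p(b), f(p(b), c)), f(c, c))))   [R1 at 1.1.1.2]
4. p(p(f(pair(p(b), f(p(b), c)), f(c, c))))  →  p(p(f(pair(p(b), p(b)), f(c, c))))   [R1 at 1.1.1.2]
5. p(p(f(pair(p(b), p(b)), f(c, c))))  →  p(p(f(pair(p(b), p(b)), c)))   [R1 at 1.1.2]
6. p(p(f(pair(p(b), p(b)), c)))  →  p(p(pair(p(b), p(b))))   [R1 at 1.1]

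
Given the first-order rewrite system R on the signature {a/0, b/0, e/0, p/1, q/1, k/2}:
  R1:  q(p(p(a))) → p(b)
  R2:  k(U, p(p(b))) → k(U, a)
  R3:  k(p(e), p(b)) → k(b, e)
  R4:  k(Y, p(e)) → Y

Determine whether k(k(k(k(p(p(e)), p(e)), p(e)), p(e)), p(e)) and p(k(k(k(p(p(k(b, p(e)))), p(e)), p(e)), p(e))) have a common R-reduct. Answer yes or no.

no — NF(t₁) = p(p(e)), NF(t₂) = p(p(p(b)))

Reduce t₁ = k(k(k(k(p(p(e)), p(e)), p(e)), p(e)), p(e)):
1. k(k(k(k(p(p(e)), p(e)), p(e)), p(e)), p(e))  →  k(k(k(p(p(e)), p(e)), p(e)), p(e))   [R4 at ε]
2. k(k(k(p(p(e)), p(e)), p(e)), p(e))  →  k(k(p(p(e)), p(e)), p(e))   [R4 at ε]
3. k(k(p(p(e)), p(e)), p(e))  →  k(p(p(e)), p(e))   [R4 at ε]
4. k(p(p(e)), p(e))  →  p(p(e))   [R4 at ε]

Reduce t₂ = p(k(k(k(p(p(k(b, p(e)))), p(e)), p(e)), p(e))):
1. p(k(k(k(p(p(k(b, p(e)))), p(e)), p(e)), p(e)))  →  p(k(k(p(p(k(b, p(e)))), p(e)), p(e)))   [R4 at 1]
2. p(k(k(p(p(k(b, p(e)))), p(e)), p(e)))  →  p(k(p(p(k(b, p(e)))), p(e)))   [R4 at 1]
3. p(k(p(p(k(b, p(e)))), p(e)))  →  p(p(p(k(b, p(e)))))   [R4 at 1]
4. p(p(p(k(b, p(e)))))  →  p(p(p(b)))   [R4 at 1.1.1]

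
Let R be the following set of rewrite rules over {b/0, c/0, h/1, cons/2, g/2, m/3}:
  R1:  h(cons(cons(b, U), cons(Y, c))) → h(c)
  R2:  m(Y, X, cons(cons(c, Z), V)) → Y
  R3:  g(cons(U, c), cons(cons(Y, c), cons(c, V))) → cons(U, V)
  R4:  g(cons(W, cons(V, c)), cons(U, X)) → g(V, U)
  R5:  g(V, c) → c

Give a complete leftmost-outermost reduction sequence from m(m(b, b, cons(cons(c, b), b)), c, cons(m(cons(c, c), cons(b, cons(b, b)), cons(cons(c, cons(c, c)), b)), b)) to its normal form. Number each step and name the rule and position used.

b

1. m(m(b, b, cons(cons(c, b), b)), c, cons(m(cons(c, c), cons(b, cons(b, b)), cons(cons(c, cons(c, c)), b)), b))  →  m(b, c, cons(m(cons(c, c), cons(b, cons(b, b)), cons(cons(c, cons(c, c)), b)), b))   [R2 at 1]
2. m(b, c, cons(m(cons(c, c), cons(b, cons(b, b)), cons(cons(c, cons(c, c)), b)), b))  →  m(b, c, cons(cons(c, c), b))   [R2 at 3.1]
3. m(b, c, cons(cons(c, c), b))  →  b   [R2 at ε]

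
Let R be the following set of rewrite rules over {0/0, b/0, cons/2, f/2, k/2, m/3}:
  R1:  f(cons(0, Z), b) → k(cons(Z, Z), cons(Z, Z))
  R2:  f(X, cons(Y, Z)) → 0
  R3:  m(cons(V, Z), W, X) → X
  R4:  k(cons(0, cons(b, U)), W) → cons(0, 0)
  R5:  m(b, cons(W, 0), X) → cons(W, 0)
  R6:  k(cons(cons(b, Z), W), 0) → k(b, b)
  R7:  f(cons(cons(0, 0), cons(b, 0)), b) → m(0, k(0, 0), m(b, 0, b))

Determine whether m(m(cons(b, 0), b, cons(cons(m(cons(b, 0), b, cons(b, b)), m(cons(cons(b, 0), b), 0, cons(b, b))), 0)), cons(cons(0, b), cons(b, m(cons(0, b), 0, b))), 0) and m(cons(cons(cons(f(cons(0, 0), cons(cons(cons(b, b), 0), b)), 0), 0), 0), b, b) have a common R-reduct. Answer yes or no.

no — NF(t₁) = 0, NF(t₂) = b

Reduce t₁ = m(m(cons(b, 0), b, cons(cons(m(cons(b, 0), b, cons(b, b)), m(cons(cons(b, 0), b), 0, cons(b, b))), 0)), cons(cons(0, b), cons(b, m(cons(0, b), 0, b))), 0):
1. m(m(cons(b, 0), b, cons(cons(m(cons(b, 0), b, cons(b, b)), m(cons(cons(b, 0), b), 0, cons(b, b))), 0)), cons(cons(0, b), cons(b, m(cons(0, b), 0, b))), 0)  →  m(cons(cons(m(cons(b, 0), b, cons(b, b)), m(cons(cons(b, 0), b), 0, cons(b, b))), 0), cons(cons(0, b), cons(b, m(cons(0, b), 0, b))), 0)   [R3 at 1]
2. m(cons(cons(m(cons(b, 0), b, cons(b, b)), m(cons(cons(b, 0), b), 0, cons(b, b))), 0), cons(cons(0, b), cons(b, m(cons(0, b), 0, b))), 0)  →  0   [R3 at ε]

Reduce t₂ = m(cons(cons(cons(f(cons(0, 0), cons(cons(cons(b, b), 0), b)), 0), 0), 0), b, b):
1. m(cons(cons(cons(f(cons(0, 0), cons(cons(cons(b, b), 0), b)), 0), 0), 0), b, b)  →  b   [R3 at ε]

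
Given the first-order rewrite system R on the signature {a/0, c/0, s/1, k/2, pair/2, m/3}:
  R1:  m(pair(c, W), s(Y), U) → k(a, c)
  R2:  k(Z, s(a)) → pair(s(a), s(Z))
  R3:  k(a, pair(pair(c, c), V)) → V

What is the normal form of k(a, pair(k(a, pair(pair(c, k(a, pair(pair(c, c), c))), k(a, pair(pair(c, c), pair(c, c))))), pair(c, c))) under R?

1. k(a, pair(k(a, pair(pair(c, k(a, pair(pair(c, c), c))), k(a, pair(pair(c, c), pair(c, c))))), pair(c, c)))  →  k(a, pair(k(a, pair(pair(c, c), k(a, pair(pair(c, c), pair(c, c))))), pair(c, c)))   [R3 at 2.1.2.1.2]
2. k(a, pair(k(a, pair(pair(c, c), k(a, pair(pair(c, c), pair(c, c))))), pair(c, c)))  →  k(a, pair(k(a, pair(pair(c, c), pair(c, c))), pair(c, c)))   [R3 at 2.1]
3. k(a, pair(k(a, pair(pair(c, c), pair(c, c))), pair(c, c)))  →  k(a, pair(pair(c, c), pair(c, c)))   [R3 at 2.1]
4. k(a, pair(pair(c, c), pair(c, c)))  →  pair(c, c)   [R3 at ε]

pair(c, c)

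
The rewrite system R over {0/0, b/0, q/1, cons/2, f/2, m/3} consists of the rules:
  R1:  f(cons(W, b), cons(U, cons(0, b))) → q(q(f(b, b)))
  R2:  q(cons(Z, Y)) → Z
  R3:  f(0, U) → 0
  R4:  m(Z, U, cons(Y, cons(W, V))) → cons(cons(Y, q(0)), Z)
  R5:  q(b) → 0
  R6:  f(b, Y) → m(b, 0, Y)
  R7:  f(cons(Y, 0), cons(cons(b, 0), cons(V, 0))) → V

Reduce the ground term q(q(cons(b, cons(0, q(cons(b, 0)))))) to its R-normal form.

1. q(q(cons(b, cons(0, q(cons(b, 0))))))  →  q(b)   [R2 at 1]
2. q(b)  →  0   [R5 at ε]

0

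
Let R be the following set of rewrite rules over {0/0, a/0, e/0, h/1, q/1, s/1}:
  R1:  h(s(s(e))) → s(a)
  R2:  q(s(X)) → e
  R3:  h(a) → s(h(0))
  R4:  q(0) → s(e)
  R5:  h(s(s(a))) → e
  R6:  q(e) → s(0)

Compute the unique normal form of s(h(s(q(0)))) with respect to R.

1. s(h(s(q(0))))  →  s(h(s(s(e))))   [R4 at 1.1.1]
2. s(h(s(s(e))))  →  s(s(a))   [R1 at 1]

s(s(a))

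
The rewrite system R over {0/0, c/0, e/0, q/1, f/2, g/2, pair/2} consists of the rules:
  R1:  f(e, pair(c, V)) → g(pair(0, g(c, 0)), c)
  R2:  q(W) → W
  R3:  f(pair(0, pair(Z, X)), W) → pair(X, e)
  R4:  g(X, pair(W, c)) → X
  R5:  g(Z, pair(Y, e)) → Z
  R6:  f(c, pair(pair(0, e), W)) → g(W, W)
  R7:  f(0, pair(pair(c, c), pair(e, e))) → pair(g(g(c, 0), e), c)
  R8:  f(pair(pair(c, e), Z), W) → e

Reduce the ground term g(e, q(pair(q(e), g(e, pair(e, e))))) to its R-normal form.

1. g(e, q(pair(q(e), g(e, pair(e, e)))))  →  g(e, pair(q(e), g(e, pair(e, e))))   [R2 at 2]
2. g(e, pair(q(e), g(e, pair(e, e))))  →  g(e, pair(e, g(e, pair(e, e))))   [R2 at 2.1]
3. g(e, pair(e, g(e, pair(e, e))))  →  g(e, pair(e, e))   [R5 at 2.2]
4. g(e, pair(e, e))  →  e   [R5 at ε]

e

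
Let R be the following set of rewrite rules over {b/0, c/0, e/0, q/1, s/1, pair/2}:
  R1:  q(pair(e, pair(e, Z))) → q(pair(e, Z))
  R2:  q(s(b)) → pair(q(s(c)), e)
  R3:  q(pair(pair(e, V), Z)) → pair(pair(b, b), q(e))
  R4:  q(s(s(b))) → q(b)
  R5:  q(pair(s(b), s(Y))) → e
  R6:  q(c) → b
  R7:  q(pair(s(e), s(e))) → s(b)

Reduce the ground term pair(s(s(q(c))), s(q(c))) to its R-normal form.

1. pair(s(s(q(c))), s(q(c)))  →  pair(s(s(b)), s(q(c)))   [R6 at 1.1.1]
2. pair(s(s(b)), s(q(c)))  →  pair(s(s(b)), s(b))   [R6 at 2.1]

pair(s(s(b)), s(b))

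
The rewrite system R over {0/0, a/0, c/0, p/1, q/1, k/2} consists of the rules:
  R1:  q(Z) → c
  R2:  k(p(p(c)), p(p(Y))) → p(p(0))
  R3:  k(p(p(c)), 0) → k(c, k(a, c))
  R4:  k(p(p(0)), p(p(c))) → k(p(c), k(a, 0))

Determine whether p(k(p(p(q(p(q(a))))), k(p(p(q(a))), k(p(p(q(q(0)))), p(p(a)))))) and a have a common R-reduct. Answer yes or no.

Reduce t₁ = p(k(p(p(q(p(q(a))))), k(p(p(q(a))), k(p(p(q(q(0)))), p(p(a)))))):
1. p(k(p(p(q(p(q(a))))), k(p(p(q(a))), k(p(p(q(q(0)))), p(p(a))))))  →  p(k(p(p(c)), k(p(p(q(a))), k(p(p(q(q(0)))), p(p(a))))))   [R1 at 1.1.1.1]
2. p(k(p(p(c)), k(p(p(q(a))), k(p(p(q(q(0)))), p(p(a))))))  →  p(k(p(p(c)), k(p(p(c)), k(p(p(q(q(0)))), p(p(a))))))   [R1 at 1.2.1.1.1]
3. p(k(p(p(c)), k(p(p(c)), k(p(p(q(q(0)))), p(p(a))))))  →  p(k(p(p(c)), k(p(p(c)), k(p(p(c)), p(p(a))))))   [R1 at 1.2.2.1.1.1]
4. p(k(p(p(c)), k(p(p(c)), k(p(p(c)), p(p(a))))))  →  p(k(p(p(c)), k(p(p(c)), p(p(0)))))   [R2 at 1.2.2]
5. p(k(p(p(c)), k(p(p(c)), p(p(0)))))  →  p(k(p(p(c)), p(p(0))))   [R2 at 1.2]
6. p(k(p(p(c)), p(p(0))))  →  p(p(p(0)))   [R2 at 1]

Reduce t₂ = a:

no — NF(t₁) = p(p(p(0))), NF(t₂) = a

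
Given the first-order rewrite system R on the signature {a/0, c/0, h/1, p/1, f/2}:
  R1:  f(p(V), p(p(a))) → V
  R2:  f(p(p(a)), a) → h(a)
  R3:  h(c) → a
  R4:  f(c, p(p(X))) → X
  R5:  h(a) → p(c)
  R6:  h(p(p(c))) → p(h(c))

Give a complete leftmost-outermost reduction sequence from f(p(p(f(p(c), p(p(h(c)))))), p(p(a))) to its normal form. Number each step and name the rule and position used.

1. f(p(p(f(p(c), p(p(h(c)))))), p(p(a)))  →  p(f(p(c), p(p(h(c)))))   [R1 at ε]
2. p(f(p(c), p(p(h(c)))))  →  p(f(p(c), p(p(a))))   [R3 at 1.2.1.1]
3. p(f(p(c), p(p(a))))  →  p(c)   [R1 at 1]

p(c)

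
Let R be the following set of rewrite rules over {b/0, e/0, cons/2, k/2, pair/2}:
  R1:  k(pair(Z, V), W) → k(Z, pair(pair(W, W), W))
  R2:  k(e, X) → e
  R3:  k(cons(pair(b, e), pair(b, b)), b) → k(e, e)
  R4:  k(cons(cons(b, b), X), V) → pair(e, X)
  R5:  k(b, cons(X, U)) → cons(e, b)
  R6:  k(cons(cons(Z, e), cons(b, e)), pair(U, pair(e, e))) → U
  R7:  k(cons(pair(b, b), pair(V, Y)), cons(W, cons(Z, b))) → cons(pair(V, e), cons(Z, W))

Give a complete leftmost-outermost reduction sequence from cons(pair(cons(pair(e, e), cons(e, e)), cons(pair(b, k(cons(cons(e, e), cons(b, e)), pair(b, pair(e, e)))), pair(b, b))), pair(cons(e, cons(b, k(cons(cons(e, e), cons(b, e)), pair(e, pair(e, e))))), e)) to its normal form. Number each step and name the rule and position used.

cons(pair(cons(pair(e, e), cons(e, e)), cons(pair(b, b), pair(b, b))), pair(cons(e, cons(b, e)), e))

1. cons(pair(cons(pair(e, e), cons(e, e)), cons(pair(b, k(cons(cons(e, e), cons(b, e)), pair(b, pair(e, e)))), pair(b, b))), pair(cons(e, cons(b, k(cons(cons(e, e), cons(b, e)), pair(e, pair(e, e))))), e))  →  cons(pair(cons(pair(e, e), cons(e, e)), cons(pair(b, b), pair(b, b))), pair(cons(e, cons(b, k(cons(cons(e, e), cons(b, e)), pair(e, pair(e, e))))), e))   [R6 at 1.2.1.2]
2. cons(pair(cons(pair(e, e), cons(e, e)), cons(pair(b, b), pair(b, b))), pair(cons(e, cons(b, k(cons(cons(e, e), cons(b, e)), pair(e, pair(e, e))))), e))  →  cons(pair(cons(pair(e, e), cons(e, e)), cons(pair(b, b), pair(b, b))), pair(cons(e, cons(b, e)), e))   [R6 at 2.1.2.2]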